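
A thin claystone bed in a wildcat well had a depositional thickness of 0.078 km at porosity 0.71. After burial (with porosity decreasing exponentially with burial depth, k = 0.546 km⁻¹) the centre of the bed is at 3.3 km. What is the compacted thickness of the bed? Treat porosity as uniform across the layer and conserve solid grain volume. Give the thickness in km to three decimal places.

0.026 km

Porosity at 3.3 km: n = 0.71·exp(−0.546×3.3) = 0.1172
Solid-volume conservation: h(1−n) = h₀(1−n₀) ⇒ h = h₀·(1−n₀)/(1−n)
h = 0.078 × (1 − 0.71)/(1 − 0.1172) = 0.078 × 0.3285 = 0.0256 km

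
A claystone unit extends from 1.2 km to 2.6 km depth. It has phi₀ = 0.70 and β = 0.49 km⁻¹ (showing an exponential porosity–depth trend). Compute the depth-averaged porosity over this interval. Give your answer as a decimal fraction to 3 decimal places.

0.281

⟨phi⟩ = (1/(d₂−d₁)) ∫ phi₀ e^(−βd) dd = phi₀·(e^(−β·d₁) − e^(−β·d₂)) / (β·(d₂−d₁))
e^(−0.49×1.2) = 0.5554; e^(−0.49×2.6) = 0.2797
⟨phi⟩ = 0.7 × (0.5554 − 0.2797) / (0.49 × 1.4) = 0.7 × 0.4019 = 0.2814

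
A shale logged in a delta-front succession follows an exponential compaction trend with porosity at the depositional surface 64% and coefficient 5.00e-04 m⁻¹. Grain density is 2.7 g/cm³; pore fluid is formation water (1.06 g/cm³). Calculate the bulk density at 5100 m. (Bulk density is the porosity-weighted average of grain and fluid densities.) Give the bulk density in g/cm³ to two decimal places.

2.62 g/cm³

Working in km (1 km = 1000 m; c in km⁻¹ = c in m⁻¹ × 1000):
Porosity at depth: phi = 0.64·exp(−0.5×5.1) = 0.64×0.0781 = 0.0500
Bulk density: ρ_b = (1−phi)ρ_g + phi·ρ_f = 0.9500×2.7 + 0.0500×1.06
       = 2.565 + 0.053 = 2.618 g/cm³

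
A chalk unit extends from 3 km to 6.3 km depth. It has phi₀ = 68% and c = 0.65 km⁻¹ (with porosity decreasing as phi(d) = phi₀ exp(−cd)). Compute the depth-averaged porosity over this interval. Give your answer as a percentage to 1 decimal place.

4.0%

⟨phi⟩ = (1/(d₂−d₁)) ∫ phi₀ e^(−cd) dd = phi₀·(e^(−c·d₁) − e^(−c·d₂)) / (c·(d₂−d₁))
e^(−0.65×3) = 0.1423; e^(−0.65×6.3) = 0.0167
⟨phi⟩ = 0.68 × (0.1423 − 0.0167) / (0.65 × 3.3) = 0.68 × 0.0586 = 0.0398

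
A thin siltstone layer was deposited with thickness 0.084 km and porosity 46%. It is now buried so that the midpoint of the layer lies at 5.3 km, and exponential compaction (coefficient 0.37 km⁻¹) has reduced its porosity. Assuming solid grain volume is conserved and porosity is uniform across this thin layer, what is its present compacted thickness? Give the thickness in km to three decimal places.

Porosity at 5.3 km: n = 0.46·exp(−0.37×5.3) = 0.0647
Solid-volume conservation: h(1−n) = h₀(1−n₀) ⇒ h = h₀·(1−n₀)/(1−n)
h = 0.084 × (1 − 0.46)/(1 − 0.0647) = 0.084 × 0.5774 = 0.0485 km

0.048 km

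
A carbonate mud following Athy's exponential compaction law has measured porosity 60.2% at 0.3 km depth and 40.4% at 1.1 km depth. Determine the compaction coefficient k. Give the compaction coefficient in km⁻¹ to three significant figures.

Athy: φ(z) = φ₀ e^(−kz) ⇒ φ₁/φ₂ = e^{k(z₂−z₁)} ⇒ k = ln(φ₁/φ₂)/(z₂−z₁)
k = ln(0.602/0.404) / (1.1 − 0.3) = ln(1.49) / 0.8 = 0.3988 / 0.8 = 0.4986 km⁻¹

0.499 km⁻¹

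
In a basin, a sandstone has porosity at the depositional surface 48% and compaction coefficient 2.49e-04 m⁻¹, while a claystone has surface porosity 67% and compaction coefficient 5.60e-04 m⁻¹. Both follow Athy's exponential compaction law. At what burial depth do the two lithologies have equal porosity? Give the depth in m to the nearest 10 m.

1070 m

Working in km (1 km = 1000 m; k in km⁻¹ = k in m⁻¹ × 1000):
Set n₀ₐ e^(−kₐz) = n₀ᵦ e^(−kᵦz) ⇒ ln(n₀ₐ/n₀ᵦ) = (kₐ − kᵦ)·z
z = ln(0.48/0.67) / (0.249 − 0.56) = -0.3335 / -0.311 = 1.072 km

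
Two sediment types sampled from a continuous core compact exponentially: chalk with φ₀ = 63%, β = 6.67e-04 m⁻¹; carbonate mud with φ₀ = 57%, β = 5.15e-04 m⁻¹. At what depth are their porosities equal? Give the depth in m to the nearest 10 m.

660 m

Working in km (1 km = 1000 m; β in km⁻¹ = β in m⁻¹ × 1000):
Set φ₀ₐ e^(−βₐd) = φ₀ᵦ e^(−βᵦd) ⇒ ln(φ₀ₐ/φ₀ᵦ) = (βₐ − βᵦ)·d
d = ln(0.63/0.57) / (0.667 − 0.515) = 0.1001 / 0.152 = 0.658 km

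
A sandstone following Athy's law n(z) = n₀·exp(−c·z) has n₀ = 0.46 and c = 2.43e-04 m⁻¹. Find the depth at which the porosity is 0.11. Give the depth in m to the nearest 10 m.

Working in km (1 km = 1000 m; c in km⁻¹ = c in m⁻¹ × 1000):
Invert Athy's law: z = ln(n₀/n) / c
z = ln(0.46/0.11) / 0.243 = ln(4.182) / 0.243 = 1.4307 / 0.243 = 5.888 km

5890 m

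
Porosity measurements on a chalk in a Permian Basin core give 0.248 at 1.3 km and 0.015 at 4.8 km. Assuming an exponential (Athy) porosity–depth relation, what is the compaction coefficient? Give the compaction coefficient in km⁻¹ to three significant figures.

0.802 km⁻¹

Athy: φ(Z) = φ₀ e^(−kZ) ⇒ φ₁/φ₂ = e^{k(Z₂−Z₁)} ⇒ k = ln(φ₁/φ₂)/(Z₂−Z₁)
k = ln(0.248/0.015) / (4.8 − 1.3) = ln(16.53) / 3.5 = 2.8054 / 3.5 = 0.8015 km⁻¹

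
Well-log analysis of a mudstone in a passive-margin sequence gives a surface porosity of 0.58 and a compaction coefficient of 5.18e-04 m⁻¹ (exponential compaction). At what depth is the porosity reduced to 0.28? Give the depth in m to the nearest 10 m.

Working in km (1 km = 1000 m; k in km⁻¹ = k in m⁻¹ × 1000):
Invert Athy's law: Z = ln(φ₀/φ) / k
Z = ln(0.58/0.28) / 0.518 = ln(2.071) / 0.518 = 0.7282 / 0.518 = 1.406 km

1410 m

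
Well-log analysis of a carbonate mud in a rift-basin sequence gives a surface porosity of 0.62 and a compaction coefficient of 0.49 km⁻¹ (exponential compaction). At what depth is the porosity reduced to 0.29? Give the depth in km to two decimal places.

Invert Athy's law: d = ln(φ₀/φ) / β
d = ln(0.62/0.29) / 0.49 = ln(2.138) / 0.49 = 0.7598 / 0.49 = 1.551 km

1.55 km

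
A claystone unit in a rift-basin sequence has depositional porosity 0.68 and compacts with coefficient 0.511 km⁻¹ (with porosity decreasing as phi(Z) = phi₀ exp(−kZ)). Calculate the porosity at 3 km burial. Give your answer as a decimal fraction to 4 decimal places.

0.1468

phi = phi₀·exp(−k·Z) = 0.68 × exp(−0.511 × 3) = 0.68 × exp(−1.533)
  = 0.68 × 0.2159 = 0.1468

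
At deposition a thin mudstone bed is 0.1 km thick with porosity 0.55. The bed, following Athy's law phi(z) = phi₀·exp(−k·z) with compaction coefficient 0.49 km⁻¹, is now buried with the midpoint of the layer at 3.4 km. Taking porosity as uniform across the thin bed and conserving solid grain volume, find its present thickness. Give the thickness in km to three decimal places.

Porosity at 3.4 km: phi = 0.55·exp(−0.49×3.4) = 0.1040
Solid-volume conservation: h(1−phi) = h₀(1−phi₀) ⇒ h = h₀·(1−phi₀)/(1−phi)
h = 0.1 × (1 − 0.55)/(1 − 0.1040) = 0.1 × 0.5022 = 0.0502 km

0.050 km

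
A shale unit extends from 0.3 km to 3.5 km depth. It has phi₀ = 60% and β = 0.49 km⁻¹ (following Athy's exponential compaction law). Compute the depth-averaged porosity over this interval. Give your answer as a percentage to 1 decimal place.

⟨phi⟩ = (1/(d₂−d₁)) ∫ phi₀ e^(−βd) dd = phi₀·(e^(−β·d₁) − e^(−β·d₂)) / (β·(d₂−d₁))
e^(−0.49×0.3) = 0.8633; e^(−0.49×3.5) = 0.1800
⟨phi⟩ = 0.6 × (0.8633 − 0.1800) / (0.49 × 3.2) = 0.6 × 0.4358 = 0.2615

26.1%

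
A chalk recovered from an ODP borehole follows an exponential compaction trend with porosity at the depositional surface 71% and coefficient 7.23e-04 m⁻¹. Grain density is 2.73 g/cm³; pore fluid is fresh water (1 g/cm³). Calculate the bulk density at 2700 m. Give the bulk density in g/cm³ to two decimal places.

Working in km (1 km = 1000 m; β in km⁻¹ = β in m⁻¹ × 1000):
Porosity at depth: φ = 0.71·exp(−0.723×2.7) = 0.71×0.1420 = 0.1008
Bulk density: ρ_b = (1−φ)ρ_g + φ·ρ_f = 0.8992×2.73 + 0.1008×1
       = 2.455 + 0.101 = 2.556 g/cm³

2.56 g/cm³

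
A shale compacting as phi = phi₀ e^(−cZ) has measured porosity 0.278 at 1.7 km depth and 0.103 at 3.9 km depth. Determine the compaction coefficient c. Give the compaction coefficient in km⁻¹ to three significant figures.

0.451 km⁻¹

Athy: phi(Z) = phi₀ e^(−cZ) ⇒ phi₁/phi₂ = e^{c(Z₂−Z₁)} ⇒ c = ln(phi₁/phi₂)/(Z₂−Z₁)
c = ln(0.278/0.103) / (3.9 − 1.7) = ln(2.699) / 2.2 = 0.9929 / 2.2 = 0.4513 km⁻¹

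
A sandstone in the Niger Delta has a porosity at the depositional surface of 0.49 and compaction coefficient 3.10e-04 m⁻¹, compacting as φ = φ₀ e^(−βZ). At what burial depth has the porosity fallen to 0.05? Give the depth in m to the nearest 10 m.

Working in km (1 km = 1000 m; β in km⁻¹ = β in m⁻¹ × 1000):
Invert Athy's law: Z = ln(φ₀/φ) / β
Z = ln(0.49/0.05) / 0.31 = ln(9.8) / 0.31 = 2.2824 / 0.31 = 7.363 km

7360 m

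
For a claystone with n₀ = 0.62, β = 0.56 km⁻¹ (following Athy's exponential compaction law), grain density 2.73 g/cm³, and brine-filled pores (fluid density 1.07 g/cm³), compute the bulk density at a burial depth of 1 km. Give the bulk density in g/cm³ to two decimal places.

2.14 g/cm³

Porosity at depth: n = 0.62·exp(−0.56×1) = 0.62×0.5712 = 0.3541
Bulk density: ρ_b = (1−n)ρ_g + n·ρ_f = 0.6459×2.73 + 0.3541×1.07
       = 1.763 + 0.379 = 2.142 g/cm³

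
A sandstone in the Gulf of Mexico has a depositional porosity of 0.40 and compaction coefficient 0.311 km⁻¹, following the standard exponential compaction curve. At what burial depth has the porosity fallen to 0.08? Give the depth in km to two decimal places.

Invert Athy's law: Z = ln(φ₀/φ) / c
Z = ln(0.4/0.08) / 0.311 = ln(5) / 0.311 = 1.6094 / 0.311 = 5.175 km

5.18 km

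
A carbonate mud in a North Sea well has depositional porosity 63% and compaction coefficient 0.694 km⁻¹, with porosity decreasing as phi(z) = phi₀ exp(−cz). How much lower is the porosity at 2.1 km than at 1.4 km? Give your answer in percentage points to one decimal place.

phi(1.4) = 0.63·e^(−0.694×1.4) = 0.2384
phi(2.1) = 0.63·e^(−0.694×2.1) = 0.1467
Δphi = 0.2384 − 0.1467 = 0.0918

9.2 percentage points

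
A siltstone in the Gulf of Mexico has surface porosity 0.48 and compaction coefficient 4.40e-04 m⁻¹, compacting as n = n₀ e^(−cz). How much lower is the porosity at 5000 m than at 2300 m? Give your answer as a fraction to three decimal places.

0.121

Working in km (1 km = 1000 m; c in km⁻¹ = c in m⁻¹ × 1000):
n(2.3) = 0.48·e^(−0.44×2.3) = 0.1745
n(5) = 0.48·e^(−0.44×5) = 0.0532
Δn = 0.1745 − 0.0532 = 0.1213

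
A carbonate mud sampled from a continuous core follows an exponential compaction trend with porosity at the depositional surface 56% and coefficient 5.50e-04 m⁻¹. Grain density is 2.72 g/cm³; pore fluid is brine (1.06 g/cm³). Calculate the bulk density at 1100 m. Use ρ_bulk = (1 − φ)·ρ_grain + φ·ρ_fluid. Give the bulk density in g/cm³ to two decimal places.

Working in km (1 km = 1000 m; k in km⁻¹ = k in m⁻¹ × 1000):
Porosity at depth: φ = 0.56·exp(−0.55×1.1) = 0.56×0.5461 = 0.3058
Bulk density: ρ_b = (1−φ)ρ_g + φ·ρ_f = 0.6942×2.72 + 0.3058×1.06
       = 1.888 + 0.324 = 2.212 g/cm³

2.21 g/cm³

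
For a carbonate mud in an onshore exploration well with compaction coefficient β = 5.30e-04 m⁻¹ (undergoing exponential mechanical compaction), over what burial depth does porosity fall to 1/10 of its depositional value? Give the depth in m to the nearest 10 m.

4340 m

Working in km (1 km = 1000 m; β in km⁻¹ = β in m⁻¹ × 1000):
n/n₀ = 1/10 ⇒ exp(−β·Z) = 1/10 ⇒ Z = ln(10) / β
Z = 2.3026 / 0.53 = 4.345 km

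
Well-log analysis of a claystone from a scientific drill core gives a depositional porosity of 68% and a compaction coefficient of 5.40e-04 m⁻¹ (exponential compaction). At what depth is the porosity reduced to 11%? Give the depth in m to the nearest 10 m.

3370 m

Working in km (1 km = 1000 m; c in km⁻¹ = c in m⁻¹ × 1000):
Invert Athy's law: z = ln(phi₀/phi) / c
z = ln(0.68/0.11) / 0.54 = ln(6.182) / 0.54 = 1.8216 / 0.54 = 3.373 km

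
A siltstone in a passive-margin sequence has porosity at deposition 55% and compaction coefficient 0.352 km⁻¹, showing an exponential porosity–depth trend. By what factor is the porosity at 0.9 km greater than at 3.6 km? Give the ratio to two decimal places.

φ(d₁)/φ(d₂) = e^(−c·d₁)/e^(−c·d₂) = e^{c(d₂−d₁)}
= exp(0.352 × 2.7) = exp(0.9504) = 2.5867

2.59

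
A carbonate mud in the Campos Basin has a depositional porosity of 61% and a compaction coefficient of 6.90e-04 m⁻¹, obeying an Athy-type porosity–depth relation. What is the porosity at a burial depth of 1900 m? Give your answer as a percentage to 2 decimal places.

Working in km (1 km = 1000 m; c in km⁻¹ = c in m⁻¹ × 1000):
φ = φ₀·exp(−c·d) = 0.61 × exp(−0.69 × 1.9) = 0.61 × exp(−1.311)
  = 0.61 × 0.2696 = 0.1644

16.44%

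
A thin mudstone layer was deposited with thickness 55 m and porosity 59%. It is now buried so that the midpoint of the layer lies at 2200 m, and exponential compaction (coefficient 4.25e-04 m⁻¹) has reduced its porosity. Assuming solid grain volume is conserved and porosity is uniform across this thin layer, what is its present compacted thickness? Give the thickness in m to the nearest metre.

Working in km (1 km = 1000 m; β in km⁻¹ = β in m⁻¹ × 1000):
Porosity at 2.2 km: phi = 0.59·exp(−0.425×2.2) = 0.2316
Solid-volume conservation: h(1−phi) = h₀(1−phi₀) ⇒ h = h₀·(1−phi₀)/(1−phi)
h = 0.055 × (1 − 0.59)/(1 − 0.2316) = 0.055 × 0.5336 = 0.0293 km

29 m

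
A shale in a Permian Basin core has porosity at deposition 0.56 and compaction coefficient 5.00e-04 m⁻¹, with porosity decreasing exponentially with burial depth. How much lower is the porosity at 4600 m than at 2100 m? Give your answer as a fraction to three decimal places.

0.140

Working in km (1 km = 1000 m; β in km⁻¹ = β in m⁻¹ × 1000):
phi(2.1) = 0.56·e^(−0.5×2.1) = 0.1960
phi(4.6) = 0.56·e^(−0.5×4.6) = 0.0561
Δphi = 0.1960 − 0.0561 = 0.1398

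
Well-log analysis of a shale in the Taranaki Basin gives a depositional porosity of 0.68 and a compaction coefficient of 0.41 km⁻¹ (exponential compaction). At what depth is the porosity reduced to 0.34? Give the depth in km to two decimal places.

Invert Athy's law: d = ln(φ₀/φ) / c
d = ln(0.68/0.34) / 0.41 = ln(2) / 0.41 = 0.6931 / 0.41 = 1.691 km

1.69 km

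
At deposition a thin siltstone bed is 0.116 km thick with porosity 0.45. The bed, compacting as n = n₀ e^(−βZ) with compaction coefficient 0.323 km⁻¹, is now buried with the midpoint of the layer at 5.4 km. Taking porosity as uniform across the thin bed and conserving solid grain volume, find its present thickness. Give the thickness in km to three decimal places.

0.069 km

Porosity at 5.4 km: n = 0.45·exp(−0.323×5.4) = 0.0787
Solid-volume conservation: h(1−n) = h₀(1−n₀) ⇒ h = h₀·(1−n₀)/(1−n)
h = 0.116 × (1 − 0.45)/(1 − 0.0787) = 0.116 × 0.5970 = 0.0692 km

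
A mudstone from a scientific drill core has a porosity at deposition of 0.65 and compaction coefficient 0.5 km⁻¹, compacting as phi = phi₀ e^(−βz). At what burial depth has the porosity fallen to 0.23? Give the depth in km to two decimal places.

Invert Athy's law: z = ln(phi₀/phi) / β
z = ln(0.65/0.23) / 0.5 = ln(2.826) / 0.5 = 1.0389 / 0.5 = 2.078 km

2.08 km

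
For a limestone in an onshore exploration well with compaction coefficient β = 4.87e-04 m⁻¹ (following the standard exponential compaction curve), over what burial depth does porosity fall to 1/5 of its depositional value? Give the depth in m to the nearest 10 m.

3300 m

Working in km (1 km = 1000 m; β in km⁻¹ = β in m⁻¹ × 1000):
n/n₀ = 1/5 ⇒ exp(−β·z) = 1/5 ⇒ z = ln(5) / β
z = 1.6094 / 0.487 = 3.305 km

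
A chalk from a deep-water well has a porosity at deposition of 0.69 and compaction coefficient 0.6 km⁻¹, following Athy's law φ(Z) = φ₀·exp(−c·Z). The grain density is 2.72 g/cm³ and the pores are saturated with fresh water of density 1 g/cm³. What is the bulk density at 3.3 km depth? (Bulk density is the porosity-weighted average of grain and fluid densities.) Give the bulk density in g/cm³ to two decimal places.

Porosity at depth: φ = 0.69·exp(−0.6×3.3) = 0.69×0.1381 = 0.0953
Bulk density: ρ_b = (1−φ)ρ_g + φ·ρ_f = 0.9047×2.72 + 0.0953×1
       = 2.461 + 0.095 = 2.556 g/cm³

2.56 g/cm³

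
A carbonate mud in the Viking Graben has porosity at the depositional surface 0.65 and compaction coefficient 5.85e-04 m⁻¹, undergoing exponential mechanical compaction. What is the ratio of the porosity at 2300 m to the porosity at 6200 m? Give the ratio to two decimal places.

9.79

Working in km (1 km = 1000 m; k in km⁻¹ = k in m⁻¹ × 1000):
phi(z₁)/phi(z₂) = e^(−k·z₁)/e^(−k·z₂) = e^{k(z₂−z₁)}
= exp(0.585 × 3.9) = exp(2.281) = 9.7914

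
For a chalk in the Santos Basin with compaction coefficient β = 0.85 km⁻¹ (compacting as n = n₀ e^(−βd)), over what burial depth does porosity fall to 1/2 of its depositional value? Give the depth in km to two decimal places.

0.82 km

n/n₀ = 1/2 ⇒ exp(−β·d) = 1/2 ⇒ d = ln(2) / β
d = 0.6931 / 0.85 = 0.815 km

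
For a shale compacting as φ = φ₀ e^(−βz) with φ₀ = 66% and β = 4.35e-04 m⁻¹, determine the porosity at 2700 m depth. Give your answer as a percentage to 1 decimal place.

Working in km (1 km = 1000 m; β in km⁻¹ = β in m⁻¹ × 1000):
φ = φ₀·exp(−β·z) = 0.66 × exp(−0.435 × 2.7) = 0.66 × exp(−1.175)
  = 0.66 × 0.3090 = 0.2039

20.4%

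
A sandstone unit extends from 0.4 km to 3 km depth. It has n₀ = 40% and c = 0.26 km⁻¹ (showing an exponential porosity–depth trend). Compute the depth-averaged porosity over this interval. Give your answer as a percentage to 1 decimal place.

⟨n⟩ = (1/(z₂−z₁)) ∫ n₀ e^(−cz) dz = n₀·(e^(−c·z₁) − e^(−c·z₂)) / (c·(z₂−z₁))
e^(−0.26×0.4) = 0.9012; e^(−0.26×3) = 0.4584
⟨n⟩ = 0.4 × (0.9012 − 0.4584) / (0.26 × 2.6) = 0.4 × 0.6551 = 0.2620

26.2%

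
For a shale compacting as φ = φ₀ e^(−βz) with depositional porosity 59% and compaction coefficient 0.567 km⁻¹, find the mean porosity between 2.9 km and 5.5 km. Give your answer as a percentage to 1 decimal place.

⟨φ⟩ = (1/(z₂−z₁)) ∫ φ₀ e^(−βz) dz = φ₀·(e^(−β·z₁) − e^(−β·z₂)) / (β·(z₂−z₁))
e^(−0.567×2.9) = 0.1931; e^(−0.567×5.5) = 0.0442
⟨φ⟩ = 0.59 × (0.1931 − 0.0442) / (0.567 × 2.6) = 0.59 × 0.1010 = 0.0596

6.0%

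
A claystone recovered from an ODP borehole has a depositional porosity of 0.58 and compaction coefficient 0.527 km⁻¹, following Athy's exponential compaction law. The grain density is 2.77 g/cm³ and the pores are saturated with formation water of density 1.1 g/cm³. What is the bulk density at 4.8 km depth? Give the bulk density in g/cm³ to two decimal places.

Porosity at depth: n = 0.58·exp(−0.527×4.8) = 0.58×0.0797 = 0.0462
Bulk density: ρ_b = (1−n)ρ_g + n·ρ_f = 0.9538×2.77 + 0.0462×1.1
       = 2.642 + 0.051 = 2.693 g/cm³

2.69 g/cm³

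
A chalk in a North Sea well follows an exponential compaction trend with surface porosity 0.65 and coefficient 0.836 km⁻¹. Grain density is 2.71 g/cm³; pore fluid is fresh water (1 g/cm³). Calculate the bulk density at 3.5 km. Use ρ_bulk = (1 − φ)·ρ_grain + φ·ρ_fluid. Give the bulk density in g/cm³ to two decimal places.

2.65 g/cm³

Porosity at depth: phi = 0.65·exp(−0.836×3.5) = 0.65×0.0536 = 0.0348
Bulk density: ρ_b = (1−phi)ρ_g + phi·ρ_f = 0.9652×2.71 + 0.0348×1
       = 2.616 + 0.035 = 2.650 g/cm³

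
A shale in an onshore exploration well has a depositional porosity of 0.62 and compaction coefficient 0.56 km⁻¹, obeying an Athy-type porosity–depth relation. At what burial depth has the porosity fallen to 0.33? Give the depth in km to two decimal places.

Invert Athy's law: z = ln(φ₀/φ) / β
z = ln(0.62/0.33) / 0.56 = ln(1.879) / 0.56 = 0.6306 / 0.56 = 1.126 km

1.13 km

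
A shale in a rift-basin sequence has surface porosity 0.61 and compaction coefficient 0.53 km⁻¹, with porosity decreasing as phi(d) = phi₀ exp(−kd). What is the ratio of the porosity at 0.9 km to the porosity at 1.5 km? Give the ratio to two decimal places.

1.37

phi(d₁)/phi(d₂) = e^(−k·d₁)/e^(−k·d₂) = e^{k(d₂−d₁)}
= exp(0.53 × 0.6) = exp(0.318) = 1.3744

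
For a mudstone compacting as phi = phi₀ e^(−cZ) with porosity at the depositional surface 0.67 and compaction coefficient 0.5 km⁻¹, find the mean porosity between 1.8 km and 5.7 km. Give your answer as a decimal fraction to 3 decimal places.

0.120

⟨phi⟩ = (1/(Z₂−Z₁)) ∫ phi₀ e^(−cZ) dZ = phi₀·(e^(−c·Z₁) − e^(−c·Z₂)) / (c·(Z₂−Z₁))
e^(−0.5×1.8) = 0.4066; e^(−0.5×5.7) = 0.0578
⟨phi⟩ = 0.67 × (0.4066 − 0.0578) / (0.5 × 3.9) = 0.67 × 0.1788 = 0.1198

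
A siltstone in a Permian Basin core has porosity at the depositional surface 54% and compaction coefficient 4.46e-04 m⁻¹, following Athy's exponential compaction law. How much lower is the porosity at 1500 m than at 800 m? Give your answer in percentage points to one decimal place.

Working in km (1 km = 1000 m; c in km⁻¹ = c in m⁻¹ × 1000):
n(0.8) = 0.54·e^(−0.446×0.8) = 0.3780
n(1.5) = 0.54·e^(−0.446×1.5) = 0.2766
Δn = 0.3780 − 0.2766 = 0.1014

10.1 percentage points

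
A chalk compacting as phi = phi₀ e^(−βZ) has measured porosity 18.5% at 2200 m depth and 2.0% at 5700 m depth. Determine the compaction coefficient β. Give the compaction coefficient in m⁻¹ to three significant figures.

Working in km (1 km = 1000 m; β in km⁻¹ = β in m⁻¹ × 1000):
Athy: phi(Z) = phi₀ e^(−βZ) ⇒ phi₁/phi₂ = e^{β(Z₂−Z₁)} ⇒ β = ln(phi₁/phi₂)/(Z₂−Z₁)
β = ln(0.185/0.02) / (5.7 − 2.2) = ln(9.25) / 3.5 = 2.2246 / 3.5 = 0.6356 km⁻¹

0.000636 m⁻¹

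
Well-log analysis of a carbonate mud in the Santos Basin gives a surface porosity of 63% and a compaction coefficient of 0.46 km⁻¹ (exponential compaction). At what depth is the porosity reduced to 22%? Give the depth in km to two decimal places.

2.29 km

Invert Athy's law: d = ln(phi₀/phi) / k
d = ln(0.63/0.22) / 0.46 = ln(2.864) / 0.46 = 1.0521 / 0.46 = 2.287 km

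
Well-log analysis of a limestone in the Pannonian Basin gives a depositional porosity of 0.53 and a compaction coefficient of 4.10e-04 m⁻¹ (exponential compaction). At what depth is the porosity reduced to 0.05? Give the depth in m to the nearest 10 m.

5760 m

Working in km (1 km = 1000 m; c in km⁻¹ = c in m⁻¹ × 1000):
Invert Athy's law: Z = ln(phi₀/phi) / c
Z = ln(0.53/0.05) / 0.41 = ln(10.6) / 0.41 = 2.3609 / 0.41 = 5.758 km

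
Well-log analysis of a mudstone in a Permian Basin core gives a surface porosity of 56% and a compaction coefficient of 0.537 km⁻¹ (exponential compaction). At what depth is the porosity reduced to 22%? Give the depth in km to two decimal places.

Invert Athy's law: z = ln(φ₀/φ) / k
z = ln(0.56/0.22) / 0.537 = ln(2.545) / 0.537 = 0.9343 / 0.537 = 1.740 km

1.74 km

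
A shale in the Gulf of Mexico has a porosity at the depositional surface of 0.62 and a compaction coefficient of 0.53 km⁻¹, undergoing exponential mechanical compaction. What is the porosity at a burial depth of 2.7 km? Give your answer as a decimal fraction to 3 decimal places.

n = n₀·exp(−β·z) = 0.62 × exp(−0.53 × 2.7) = 0.62 × exp(−1.431)
  = 0.62 × 0.2391 = 0.1482

0.148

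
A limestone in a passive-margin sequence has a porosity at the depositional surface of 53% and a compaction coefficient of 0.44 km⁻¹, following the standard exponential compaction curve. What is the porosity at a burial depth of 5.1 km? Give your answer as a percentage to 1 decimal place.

φ = φ₀·exp(−β·Z) = 0.53 × exp(−0.44 × 5.1) = 0.53 × exp(−2.244)
  = 0.53 × 0.1060 = 0.0562

5.6%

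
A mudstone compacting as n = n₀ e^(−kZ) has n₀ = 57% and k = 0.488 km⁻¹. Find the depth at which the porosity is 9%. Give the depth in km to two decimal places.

3.78 km

Invert Athy's law: Z = ln(n₀/n) / k
Z = ln(0.57/0.09) / 0.488 = ln(6.333) / 0.488 = 1.8458 / 0.488 = 3.782 km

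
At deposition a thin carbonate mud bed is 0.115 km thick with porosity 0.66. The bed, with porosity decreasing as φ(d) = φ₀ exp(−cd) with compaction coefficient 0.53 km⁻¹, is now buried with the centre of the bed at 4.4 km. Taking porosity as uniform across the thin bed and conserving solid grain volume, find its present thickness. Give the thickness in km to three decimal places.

Porosity at 4.4 km: φ = 0.66·exp(−0.53×4.4) = 0.0641
Solid-volume conservation: h(1−φ) = h₀(1−φ₀) ⇒ h = h₀·(1−φ₀)/(1−φ)
h = 0.115 × (1 − 0.66)/(1 − 0.0641) = 0.115 × 0.3633 = 0.0418 km

0.042 km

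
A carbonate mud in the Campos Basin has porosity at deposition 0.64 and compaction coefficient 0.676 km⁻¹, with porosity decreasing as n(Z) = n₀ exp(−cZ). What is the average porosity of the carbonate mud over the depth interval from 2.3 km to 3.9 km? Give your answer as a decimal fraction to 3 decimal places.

⟨n⟩ = (1/(Z₂−Z₁)) ∫ n₀ e^(−cZ) dZ = n₀·(e^(−c·Z₁) − e^(−c·Z₂)) / (c·(Z₂−Z₁))
e^(−0.676×2.3) = 0.2112; e^(−0.676×3.9) = 0.0716
⟨n⟩ = 0.64 × (0.2112 − 0.0716) / (0.676 × 1.6) = 0.64 × 0.1291 = 0.0826

0.083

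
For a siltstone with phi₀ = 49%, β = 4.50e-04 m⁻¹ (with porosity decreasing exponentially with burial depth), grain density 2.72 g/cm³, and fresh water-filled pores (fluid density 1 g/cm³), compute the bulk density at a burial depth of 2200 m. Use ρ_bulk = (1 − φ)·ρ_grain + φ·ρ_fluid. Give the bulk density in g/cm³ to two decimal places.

2.41 g/cm³

Working in km (1 km = 1000 m; β in km⁻¹ = β in m⁻¹ × 1000):
Porosity at depth: phi = 0.49·exp(−0.45×2.2) = 0.49×0.3716 = 0.1821
Bulk density: ρ_b = (1−phi)ρ_g + phi·ρ_f = 0.8179×2.72 + 0.1821×1
       = 2.225 + 0.182 = 2.407 g/cm³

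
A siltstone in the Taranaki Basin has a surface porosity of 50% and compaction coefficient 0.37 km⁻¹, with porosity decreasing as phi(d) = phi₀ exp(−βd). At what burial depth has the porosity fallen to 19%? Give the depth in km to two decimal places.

2.62 km

Invert Athy's law: d = ln(phi₀/phi) / β
d = ln(0.5/0.19) / 0.37 = ln(2.632) / 0.37 = 0.9676 / 0.37 = 2.615 km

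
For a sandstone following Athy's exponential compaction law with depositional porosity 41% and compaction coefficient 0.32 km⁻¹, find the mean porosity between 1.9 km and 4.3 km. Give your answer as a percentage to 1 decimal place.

⟨n⟩ = (1/(d₂−d₁)) ∫ n₀ e^(−cd) dd = n₀·(e^(−c·d₁) − e^(−c·d₂)) / (c·(d₂−d₁))
e^(−0.32×1.9) = 0.5444; e^(−0.32×4.3) = 0.2526
⟨n⟩ = 0.41 × (0.5444 − 0.2526) / (0.32 × 2.4) = 0.41 × 0.3800 = 0.1558

15.6%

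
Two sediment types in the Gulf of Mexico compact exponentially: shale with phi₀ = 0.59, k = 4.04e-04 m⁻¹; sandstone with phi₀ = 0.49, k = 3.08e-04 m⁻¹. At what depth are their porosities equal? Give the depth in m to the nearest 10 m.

Working in km (1 km = 1000 m; k in km⁻¹ = k in m⁻¹ × 1000):
Set phi₀ₐ e^(−kₐd) = phi₀ᵦ e^(−kᵦd) ⇒ ln(phi₀ₐ/phi₀ᵦ) = (kₐ − kᵦ)·d
d = ln(0.59/0.49) / (0.404 − 0.308) = 0.1857 / 0.096 = 1.935 km

1930 m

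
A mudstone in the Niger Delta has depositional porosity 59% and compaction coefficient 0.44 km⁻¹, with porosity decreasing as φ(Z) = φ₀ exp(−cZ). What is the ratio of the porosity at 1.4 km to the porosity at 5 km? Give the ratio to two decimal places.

4.87

φ(Z₁)/φ(Z₂) = e^(−c·Z₁)/e^(−c·Z₂) = e^{c(Z₂−Z₁)}
= exp(0.44 × 3.6) = exp(1.584) = 4.8744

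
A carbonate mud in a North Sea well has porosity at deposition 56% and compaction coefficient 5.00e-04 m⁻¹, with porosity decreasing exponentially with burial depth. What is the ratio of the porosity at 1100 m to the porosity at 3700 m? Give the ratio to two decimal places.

Working in km (1 km = 1000 m; c in km⁻¹ = c in m⁻¹ × 1000):
n(d₁)/n(d₂) = e^(−c·d₁)/e^(−c·d₂) = e^{c(d₂−d₁)}
= exp(0.5 × 2.6) = exp(1.3) = 3.6693

3.67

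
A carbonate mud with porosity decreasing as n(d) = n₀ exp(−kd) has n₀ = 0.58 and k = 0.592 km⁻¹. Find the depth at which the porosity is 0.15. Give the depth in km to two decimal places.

Invert Athy's law: d = ln(n₀/n) / k
d = ln(0.58/0.15) / 0.592 = ln(3.867) / 0.592 = 1.3524 / 0.592 = 2.284 km

2.28 km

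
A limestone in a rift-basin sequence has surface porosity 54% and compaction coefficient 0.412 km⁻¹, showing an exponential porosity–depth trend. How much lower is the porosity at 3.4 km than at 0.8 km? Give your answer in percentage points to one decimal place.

n(0.8) = 0.54·e^(−0.412×0.8) = 0.3884
n(3.4) = 0.54·e^(−0.412×3.4) = 0.1331
Δn = 0.3884 − 0.1331 = 0.2553

25.5 percentage points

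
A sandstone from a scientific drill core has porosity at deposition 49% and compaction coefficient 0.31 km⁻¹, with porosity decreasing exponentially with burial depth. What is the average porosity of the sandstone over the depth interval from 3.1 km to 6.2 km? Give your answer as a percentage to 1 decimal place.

12.0%

⟨n⟩ = (1/(d₂−d₁)) ∫ n₀ e^(−βd) dd = n₀·(e^(−β·d₁) − e^(−β·d₂)) / (β·(d₂−d₁))
e^(−0.31×3.1) = 0.3825; e^(−0.31×6.2) = 0.1463
⟨n⟩ = 0.49 × (0.3825 − 0.1463) / (0.31 × 3.1) = 0.49 × 0.2458 = 0.1204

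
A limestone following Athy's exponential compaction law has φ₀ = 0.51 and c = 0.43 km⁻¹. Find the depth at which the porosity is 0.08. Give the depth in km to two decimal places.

4.31 km

Invert Athy's law: Z = ln(φ₀/φ) / c
Z = ln(0.51/0.08) / 0.43 = ln(6.375) / 0.43 = 1.8524 / 0.43 = 4.308 km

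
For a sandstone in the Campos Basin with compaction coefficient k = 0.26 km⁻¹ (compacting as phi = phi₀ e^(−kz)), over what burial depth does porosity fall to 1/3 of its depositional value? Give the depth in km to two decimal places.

4.23 km

phi/phi₀ = 1/3 ⇒ exp(−k·z) = 1/3 ⇒ z = ln(3) / k
z = 1.0986 / 0.26 = 4.225 km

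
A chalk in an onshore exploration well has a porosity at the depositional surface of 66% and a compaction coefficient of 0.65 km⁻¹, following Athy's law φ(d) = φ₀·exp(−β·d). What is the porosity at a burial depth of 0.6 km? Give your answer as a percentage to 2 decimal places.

44.69%

φ = φ₀·exp(−β·d) = 0.66 × exp(−0.65 × 0.6) = 0.66 × exp(−0.39)
  = 0.66 × 0.6771 = 0.4469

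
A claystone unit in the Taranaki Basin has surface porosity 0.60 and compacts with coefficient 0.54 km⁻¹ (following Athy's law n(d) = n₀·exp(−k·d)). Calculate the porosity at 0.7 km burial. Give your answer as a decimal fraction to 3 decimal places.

n = n₀·exp(−k·d) = 0.6 × exp(−0.54 × 0.7) = 0.6 × exp(−0.378)
  = 0.6 × 0.6852 = 0.4111

0.411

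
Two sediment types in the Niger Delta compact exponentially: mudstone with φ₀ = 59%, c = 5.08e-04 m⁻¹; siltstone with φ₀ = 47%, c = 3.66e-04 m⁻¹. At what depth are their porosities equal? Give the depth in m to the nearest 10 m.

1600 m

Working in km (1 km = 1000 m; c in km⁻¹ = c in m⁻¹ × 1000):
Set φ₀ₐ e^(−cₐd) = φ₀ᵦ e^(−cᵦd) ⇒ ln(φ₀ₐ/φ₀ᵦ) = (cₐ − cᵦ)·d
d = ln(0.59/0.47) / (0.508 − 0.366) = 0.2274 / 0.142 = 1.601 km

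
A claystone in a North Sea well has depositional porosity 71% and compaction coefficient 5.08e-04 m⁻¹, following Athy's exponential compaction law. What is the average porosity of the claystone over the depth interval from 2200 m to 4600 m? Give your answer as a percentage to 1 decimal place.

13.4%

Working in km (1 km = 1000 m; β in km⁻¹ = β in m⁻¹ × 1000):
⟨φ⟩ = (1/(d₂−d₁)) ∫ φ₀ e^(−βd) dd = φ₀·(e^(−β·d₁) − e^(−β·d₂)) / (β·(d₂−d₁))
e^(−0.508×2.2) = 0.3271; e^(−0.508×4.6) = 0.0966
⟨φ⟩ = 0.71 × (0.3271 − 0.0966) / (0.508 × 2.4) = 0.71 × 0.1890 = 0.1342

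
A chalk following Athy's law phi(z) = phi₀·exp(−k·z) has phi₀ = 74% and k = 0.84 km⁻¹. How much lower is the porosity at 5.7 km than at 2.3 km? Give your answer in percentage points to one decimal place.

phi(2.3) = 0.74·e^(−0.84×2.3) = 0.1072
phi(5.7) = 0.74·e^(−0.84×5.7) = 0.0062
Δphi = 0.1072 − 0.0062 = 0.1010

10.1 percentage points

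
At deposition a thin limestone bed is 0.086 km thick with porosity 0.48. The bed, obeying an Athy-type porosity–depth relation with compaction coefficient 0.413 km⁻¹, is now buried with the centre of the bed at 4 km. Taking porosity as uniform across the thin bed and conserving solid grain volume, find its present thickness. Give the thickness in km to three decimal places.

Porosity at 4 km: n = 0.48·exp(−0.413×4) = 0.0920
Solid-volume conservation: h(1−n) = h₀(1−n₀) ⇒ h = h₀·(1−n₀)/(1−n)
h = 0.086 × (1 − 0.48)/(1 − 0.0920) = 0.086 × 0.5727 = 0.0493 km

0.049 km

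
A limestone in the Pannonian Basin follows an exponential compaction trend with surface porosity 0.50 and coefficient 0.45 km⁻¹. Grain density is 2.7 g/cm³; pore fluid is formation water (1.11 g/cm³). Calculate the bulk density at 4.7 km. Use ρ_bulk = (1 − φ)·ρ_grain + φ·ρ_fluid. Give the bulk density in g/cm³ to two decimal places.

Porosity at depth: φ = 0.5·exp(−0.45×4.7) = 0.5×0.1206 = 0.0603
Bulk density: ρ_b = (1−φ)ρ_g + φ·ρ_f = 0.9397×2.7 + 0.0603×1.11
       = 2.537 + 0.067 = 2.604 g/cm³

2.60 g/cm³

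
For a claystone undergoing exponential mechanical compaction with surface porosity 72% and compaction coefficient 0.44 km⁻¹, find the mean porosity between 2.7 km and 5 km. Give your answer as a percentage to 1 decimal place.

13.8%

⟨φ⟩ = (1/(d₂−d₁)) ∫ φ₀ e^(−kd) dd = φ₀·(e^(−k·d₁) − e^(−k·d₂)) / (k·(d₂−d₁))
e^(−0.44×2.7) = 0.3048; e^(−0.44×5) = 0.1108
⟨φ⟩ = 0.72 × (0.3048 − 0.1108) / (0.44 × 2.3) = 0.72 × 0.1917 = 0.1380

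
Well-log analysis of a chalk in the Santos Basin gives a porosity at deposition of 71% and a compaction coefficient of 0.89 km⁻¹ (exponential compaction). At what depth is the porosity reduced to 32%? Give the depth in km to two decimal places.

0.90 km

Invert Athy's law: z = ln(phi₀/phi) / c
z = ln(0.71/0.32) / 0.89 = ln(2.219) / 0.89 = 0.7969 / 0.89 = 0.895 km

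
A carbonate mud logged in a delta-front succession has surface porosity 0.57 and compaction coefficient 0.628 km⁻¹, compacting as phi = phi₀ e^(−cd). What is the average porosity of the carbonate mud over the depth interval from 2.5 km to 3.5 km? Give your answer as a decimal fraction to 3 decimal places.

0.088

⟨phi⟩ = (1/(d₂−d₁)) ∫ phi₀ e^(−cd) dd = phi₀·(e^(−c·d₁) − e^(−c·d₂)) / (c·(d₂−d₁))
e^(−0.628×2.5) = 0.2080; e^(−0.628×3.5) = 0.1110
⟨phi⟩ = 0.57 × (0.2080 − 0.1110) / (0.628 × 1) = 0.57 × 0.1545 = 0.0881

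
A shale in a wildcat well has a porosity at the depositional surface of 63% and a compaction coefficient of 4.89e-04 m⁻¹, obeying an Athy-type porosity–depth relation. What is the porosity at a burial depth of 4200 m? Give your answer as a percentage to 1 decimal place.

8.1%

Working in km (1 km = 1000 m; β in km⁻¹ = β in m⁻¹ × 1000):
n = n₀·exp(−β·z) = 0.63 × exp(−0.489 × 4.2) = 0.63 × exp(−2.054)
  = 0.63 × 0.1282 = 0.0808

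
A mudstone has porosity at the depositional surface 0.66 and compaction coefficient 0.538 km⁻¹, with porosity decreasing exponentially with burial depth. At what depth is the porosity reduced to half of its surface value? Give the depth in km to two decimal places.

1.29 km

n/n₀ = 1/2 ⇒ exp(−c·z) = 1/2 ⇒ z = ln(2) / c
z = 0.6931 / 0.538 = 1.288 km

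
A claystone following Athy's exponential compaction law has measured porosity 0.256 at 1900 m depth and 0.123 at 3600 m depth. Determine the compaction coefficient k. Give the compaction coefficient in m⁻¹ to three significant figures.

Working in km (1 km = 1000 m; k in km⁻¹ = k in m⁻¹ × 1000):
Athy: n(z) = n₀ e^(−kz) ⇒ n₁/n₂ = e^{k(z₂−z₁)} ⇒ k = ln(n₁/n₂)/(z₂−z₁)
k = ln(0.256/0.123) / (3.6 − 1.9) = ln(2.081) / 1.7 = 0.7330 / 1.7 = 0.4312 km⁻¹

0.000431 m⁻¹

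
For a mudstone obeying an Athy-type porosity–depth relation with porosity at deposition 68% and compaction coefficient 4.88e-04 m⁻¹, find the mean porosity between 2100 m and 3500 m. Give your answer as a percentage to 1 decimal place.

17.7%

Working in km (1 km = 1000 m; k in km⁻¹ = k in m⁻¹ × 1000):
⟨phi⟩ = (1/(d₂−d₁)) ∫ phi₀ e^(−kd) dd = phi₀·(e^(−k·d₁) − e^(−k·d₂)) / (k·(d₂−d₁))
e^(−0.488×2.1) = 0.3589; e^(−0.488×3.5) = 0.1812
⟨phi⟩ = 0.68 × (0.3589 − 0.1812) / (0.488 × 1.4) = 0.68 × 0.2600 = 0.1768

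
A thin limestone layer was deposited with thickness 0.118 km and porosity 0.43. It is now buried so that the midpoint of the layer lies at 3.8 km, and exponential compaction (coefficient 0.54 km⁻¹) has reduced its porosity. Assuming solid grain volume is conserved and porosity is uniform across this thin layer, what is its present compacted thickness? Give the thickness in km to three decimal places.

Porosity at 3.8 km: n = 0.43·exp(−0.54×3.8) = 0.0552
Solid-volume conservation: h(1−n) = h₀(1−n₀) ⇒ h = h₀·(1−n₀)/(1−n)
h = 0.118 × (1 − 0.43)/(1 − 0.0552) = 0.118 × 0.6033 = 0.0712 km

0.071 km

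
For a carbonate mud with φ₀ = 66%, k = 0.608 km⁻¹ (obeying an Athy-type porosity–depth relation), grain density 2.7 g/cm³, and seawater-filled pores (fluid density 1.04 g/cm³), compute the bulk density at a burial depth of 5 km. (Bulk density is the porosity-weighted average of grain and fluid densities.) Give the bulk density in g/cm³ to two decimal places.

2.65 g/cm³

Porosity at depth: φ = 0.66·exp(−0.608×5) = 0.66×0.0478 = 0.0316
Bulk density: ρ_b = (1−φ)ρ_g + φ·ρ_f = 0.9684×2.7 + 0.0316×1.04
       = 2.615 + 0.033 = 2.648 g/cm³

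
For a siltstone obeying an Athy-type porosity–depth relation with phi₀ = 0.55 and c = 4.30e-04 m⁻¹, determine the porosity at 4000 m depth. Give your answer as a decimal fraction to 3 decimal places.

0.098

Working in km (1 km = 1000 m; c in km⁻¹ = c in m⁻¹ × 1000):
phi = phi₀·exp(−c·z) = 0.55 × exp(−0.43 × 4) = 0.55 × exp(−1.72)
  = 0.55 × 0.1791 = 0.0985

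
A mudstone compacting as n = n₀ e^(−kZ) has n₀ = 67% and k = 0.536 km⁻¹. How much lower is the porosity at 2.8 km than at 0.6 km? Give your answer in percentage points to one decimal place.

n(0.6) = 0.67·e^(−0.536×0.6) = 0.4857
n(2.8) = 0.67·e^(−0.536×2.8) = 0.1494
Δn = 0.4857 − 0.1494 = 0.3364

33.6 percentage points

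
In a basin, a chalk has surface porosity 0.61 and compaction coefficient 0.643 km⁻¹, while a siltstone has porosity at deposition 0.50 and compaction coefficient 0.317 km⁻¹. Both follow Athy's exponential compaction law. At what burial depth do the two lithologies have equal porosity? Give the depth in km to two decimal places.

0.61 km

Set phi₀ₐ e^(−cₐZ) = phi₀ᵦ e^(−cᵦZ) ⇒ ln(phi₀ₐ/phi₀ᵦ) = (cₐ − cᵦ)·Z
Z = ln(0.61/0.5) / (0.643 − 0.317) = 0.1989 / 0.326 = 0.610 km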